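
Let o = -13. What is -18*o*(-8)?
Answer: -1872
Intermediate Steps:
-18*o*(-8) = -18*(-13)*(-8) = 234*(-8) = -1872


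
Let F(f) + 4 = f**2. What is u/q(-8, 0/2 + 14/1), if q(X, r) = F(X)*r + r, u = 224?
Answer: 16/61 ≈ 0.26230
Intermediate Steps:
F(f) = -4 + f**2
q(X, r) = r + r*(-4 + X**2) (q(X, r) = (-4 + X**2)*r + r = r*(-4 + X**2) + r = r + r*(-4 + X**2))
u/q(-8, 0/2 + 14/1) = 224/(((0/2 + 14/1)*(-3 + (-8)**2))) = 224/(((0*(1/2) + 14*1)*(-3 + 64))) = 224/(((0 + 14)*61)) = 224/((14*61)) = 224/854 = 224*(1/854) = 16/61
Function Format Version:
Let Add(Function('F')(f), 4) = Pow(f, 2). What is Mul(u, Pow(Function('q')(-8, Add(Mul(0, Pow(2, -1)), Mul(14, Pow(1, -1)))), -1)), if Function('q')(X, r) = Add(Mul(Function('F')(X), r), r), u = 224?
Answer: Rational(16, 61) ≈ 0.26230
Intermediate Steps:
Function('F')(f) = Add(-4, Pow(f, 2))
Function('q')(X, r) = Add(r, Mul(r, Add(-4, Pow(X, 2)))) (Function('q')(X, r) = Add(Mul(Add(-4, Pow(X, 2)), r), r) = Add(Mul(r, Add(-4, Pow(X, 2))), r) = Add(r, Mul(r, Add(-4, Pow(X, 2)))))
Mul(u, Pow(Function('q')(-8, Add(Mul(0, Pow(2, -1)), Mul(14, Pow(1, -1)))), -1)) = Mul(224, Pow(Mul(Add(Mul(0, Pow(2, -1)), Mul(14, Pow(1, -1))), Add(-3, Pow(-8, 2))), -1)) = Mul(224, Pow(Mul(Add(Mul(0, Rational(1, 2)), Mul(14, 1)), Add(-3, 64)), -1)) = Mul(224, Pow(Mul(Add(0, 14), 61), -1)) = Mul(224, Pow(Mul(14, 61), -1)) = Mul(224, Pow(854, -1)) = Mul(224, Rational(1, 854)) = Rational(16, 61)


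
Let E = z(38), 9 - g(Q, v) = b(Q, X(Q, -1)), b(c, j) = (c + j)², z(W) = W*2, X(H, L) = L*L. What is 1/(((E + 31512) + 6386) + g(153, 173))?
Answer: 1/14267 ≈ 7.0092e-5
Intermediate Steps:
X(H, L) = L²
z(W) = 2*W
g(Q, v) = 9 - (1 + Q)² (g(Q, v) = 9 - (Q + (-1)²)² = 9 - (Q + 1)² = 9 - (1 + Q)²)
E = 76 (E = 2*38 = 76)
1/(((E + 31512) + 6386) + g(153, 173)) = 1/(((76 + 31512) + 6386) + (9 - (1 + 153)²)) = 1/((31588 + 6386) + (9 - 1*154²)) = 1/(37974 + (9 - 1*23716)) = 1/(37974 + (9 - 23716)) = 1/(37974 - 23707) = 1/14267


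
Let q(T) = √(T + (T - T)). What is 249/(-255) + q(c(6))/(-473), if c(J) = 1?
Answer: -39344/40205 ≈ -0.97858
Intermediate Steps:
q(T) = √T (q(T) = √(T + 0) = √T)
249/(-255) + q(c(6))/(-473) = 249/(-255) + √1/(-473) = 249*(-1/255) + 1*(-1/473) = -83/85 - 1/473 = -39344/40205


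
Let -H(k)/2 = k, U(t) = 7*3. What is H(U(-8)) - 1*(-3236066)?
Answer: 3236024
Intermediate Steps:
U(t) = 21
H(k) = -2*k
H(U(-8)) - 1*(-3236066) = -2*21 - 1*(-3236066) = -42 + 3236066 = 3236024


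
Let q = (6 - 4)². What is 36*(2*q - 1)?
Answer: 252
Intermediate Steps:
q = 4 (q = 2² = 4)
36*(2*q - 1) = 36*(2*4 - 1) = 36*(8 - 1) = 36*7 = 252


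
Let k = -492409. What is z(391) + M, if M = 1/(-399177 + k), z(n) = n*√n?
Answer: -1/891586 + 391*√391 ≈ 7731.5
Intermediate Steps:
z(n) = n^(3/2)
M = -1/891586 (M = 1/(-399177 - 492409) = 1/(-891586) = -1/891586 ≈ -1.1216e-6)
z(391) + M = 391^(3/2) - 1/891586 = 391*√391 - 1/891586 = -1/891586 + 391*√391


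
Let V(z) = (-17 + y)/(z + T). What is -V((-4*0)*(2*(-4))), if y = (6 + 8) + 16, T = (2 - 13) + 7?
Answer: 13/4 ≈ 3.2500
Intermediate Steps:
T = -4 (T = -11 + 7 = -4)
y = 30 (y = 14 + 16 = 30)
V(z) = 13/(-4 + z) (V(z) = (-17 + 30)/(z - 4) = 13/(-4 + z))
-V((-4*0)*(2*(-4))) = -13/(-4 + (-4*0)*(2*(-4))) = -13/(-4 + 0*(-8)) = -13/(-4 + 0) = -13/(-4) = -13*(-1)/4 = -1*(-13/4) = 13/4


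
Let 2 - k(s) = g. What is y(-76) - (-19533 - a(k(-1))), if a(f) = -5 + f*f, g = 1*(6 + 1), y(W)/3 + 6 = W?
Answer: 19307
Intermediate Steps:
y(W) = -18 + 3*W
g = 7 (g = 1*7 = 7)
k(s) = -5 (k(s) = 2 - 1*7 = 2 - 7 = -5)
a(f) = -5 + f²
y(-76) - (-19533 - a(k(-1))) = (-18 + 3*(-76)) - (-19533 - (-5 + (-5)²)) = (-18 - 228) - (-19533 - (-5 + 25)) = -246 - (-19533 - 1*20) = -246 - (-19533 - 20) = -246 - 1*(-19553) = -246 + 19553 = 19307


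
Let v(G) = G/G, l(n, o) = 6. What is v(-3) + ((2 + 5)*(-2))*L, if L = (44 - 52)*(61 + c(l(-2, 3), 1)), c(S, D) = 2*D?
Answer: 7057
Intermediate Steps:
v(G) = 1
L = -504 (L = (44 - 52)*(61 + 2*1) = -8*(61 + 2) = -8*63 = -504)
v(-3) + ((2 + 5)*(-2))*L = 1 + ((2 + 5)*(-2))*(-504) = 1 + (7*(-2))*(-504) = 1 - 14*(-504) = 1 + 7056 = 7057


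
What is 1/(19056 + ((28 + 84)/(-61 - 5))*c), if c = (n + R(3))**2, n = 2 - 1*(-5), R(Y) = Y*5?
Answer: 3/54704 ≈ 5.4841e-5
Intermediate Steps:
R(Y) = 5*Y
n = 7 (n = 2 + 5 = 7)
c = 484 (c = (7 + 5*3)**2 = (7 + 15)**2 = 22**2 = 484)
1/(19056 + ((28 + 84)/(-61 - 5))*c) = 1/(19056 + ((28 + 84)/(-61 - 5))*484) = 1/(19056 + (112/(-66))*484) = 1/(19056 + (112*(-1/66))*484) = 1/(19056 - 56/33*484) = 1/(19056 - 2464/3) = 1/(54704/3) = 3/54704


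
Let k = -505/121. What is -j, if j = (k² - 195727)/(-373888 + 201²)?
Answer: -2865383982/4882583167 ≈ -0.58686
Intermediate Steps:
k = -505/121 (k = -505*1/121 = -505/121 ≈ -4.1736)
j = 2865383982/4882583167 (j = ((-505/121)² - 195727)/(-373888 + 201²) = (255025/14641 - 195727)/(-373888 + 40401) = -2865383982/14641/(-333487) = -2865383982/14641*(-1/333487) = 2865383982/4882583167 ≈ 0.58686)
-j = -1*2865383982/4882583167 = -2865383982/4882583167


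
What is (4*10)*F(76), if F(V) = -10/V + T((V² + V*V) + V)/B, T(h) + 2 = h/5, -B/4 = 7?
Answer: -442184/133 ≈ -3324.7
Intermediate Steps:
B = -28 (B = -4*7 = -28)
T(h) = -2 + h/5
F(V) = 1/14 - 10/V - V²/70 - V/140 (F(V) = -10/V + (-2 + ((V² + V*V) + V)/5)/(-28) = -10/V + (-2 + ((V² + V²) + V)/5)*(-1/28) = -10/V + (-2 + (2*V² + V)/5)*(-1/28) = -10/V + (-2 + (V + 2*V²)/5)*(-1/28) = -10/V + (-2 + (V/5 + 2*V²/5))*(-1/28) = -10/V + (-2 + V/5 + 2*V²/5)*(-1/28) = -10/V + (1/14 - V²/70 - V/140) = 1/14 - 10/V - V²/70 - V/140)
(4*10)*F(76) = (4*10)*((1/140)*(-1400 + 76*(10 - 1*76 - 2*76²))/76) = 40*((1/140)*(1/76)*(-1400 + 76*(10 - 76 - 2*5776))) = 40*((1/140)*(1/76)*(-1400 + 76*(10 - 76 - 11552))) = 40*((1/140)*(1/76)*(-1400 + 76*(-11618))) = 40*((1/140)*(1/76)*(-1400 - 882968)) = 40*((1/140)*(1/76)*(-884368)) = 40*(-55273/665) = -442184/133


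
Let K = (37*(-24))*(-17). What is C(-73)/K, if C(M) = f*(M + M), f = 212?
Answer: -3869/1887 ≈ -2.0503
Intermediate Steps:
K = 15096 (K = -888*(-17) = 15096)
C(M) = 424*M (C(M) = 212*(M + M) = 212*(2*M) = 424*M)
C(-73)/K = (424*(-73))/15096 = -30952*1/15096 = -3869/1887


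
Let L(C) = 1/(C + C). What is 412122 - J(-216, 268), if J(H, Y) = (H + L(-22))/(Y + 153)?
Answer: 7634157433/18524 ≈ 4.1212e+5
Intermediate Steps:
L(C) = 1/(2*C)
J(H, Y) = (-1/44 + H)/(153 + Y) (J(H, Y) = (H + (1/2)/(-22))/(Y + 153) = (H + (1/2)*(-1/22))/(153 + Y) = (H - 1/44)/(153 + Y) = (-1/44 + H)/(153 + Y))
412122 - J(-216, 268) = 412122 - (-1/44 - 216)/(153 + 268) = 412122 - (-9505)/(421*44) = 412122 - 1*(-9505/18524) = 412122 + 9505/18524 = 7634157433/18524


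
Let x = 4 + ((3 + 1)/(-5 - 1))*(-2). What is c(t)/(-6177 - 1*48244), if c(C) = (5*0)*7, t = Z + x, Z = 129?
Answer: 0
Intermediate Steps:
x = 16/3 (x = 4 + (4/(-6))*(-2) = 4 + (4*(-⅙))*(-2) = 4 - ⅔*(-2) = 4 + 4/3 = 16/3 ≈ 5.3333)
t = 403/3 (t = 129 + 16/3 = 403/3 ≈ 134.33)
c(C) = 0 (c(C) = 0*7 = 0)
c(t)/(-6177 - 1*48244) = 0/(-6177 - 1*48244) = 0/(-6177 - 48244) = 0/(-54421) = 0*(-1/54421) = 0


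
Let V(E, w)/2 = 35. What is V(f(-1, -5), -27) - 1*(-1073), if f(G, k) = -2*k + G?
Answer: 1143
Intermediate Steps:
f(G, k) = G - 2*k
V(E, w) = 70 (V(E, w) = 2*35 = 70)
V(f(-1, -5), -27) - 1*(-1073) = 70 - 1*(-1073) = 70 + 1073 = 1143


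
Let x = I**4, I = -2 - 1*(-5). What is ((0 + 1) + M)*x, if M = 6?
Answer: 567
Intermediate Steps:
I = 3 (I = -2 + 5 = 3)
x = 81 (x = 3**4 = 81)
((0 + 1) + M)*x = ((0 + 1) + 6)*81 = (1 + 6)*81 = 7*81 = 567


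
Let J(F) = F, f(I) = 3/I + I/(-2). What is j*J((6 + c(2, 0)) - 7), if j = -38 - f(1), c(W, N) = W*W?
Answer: -243/2 ≈ -121.50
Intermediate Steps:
c(W, N) = W**2
f(I) = 3/I - I/2 (f(I) = 3/I + I*(-1/2) = 3/I - I/2)
j = -81/2 (j = -38 - (3/1 - 1/2*1) = -38 - (3*1 - 1/2) = -38 - (3 - 1/2) = -38 - 1*5/2 = -38 - 5/2 = -81/2 ≈ -40.500)
j*J((6 + c(2, 0)) - 7) = -81*((6 + 2**2) - 7)/2 = -81*((6 + 4) - 7)/2 = -81*(10 - 7)/2 = -81/2*3 = -243/2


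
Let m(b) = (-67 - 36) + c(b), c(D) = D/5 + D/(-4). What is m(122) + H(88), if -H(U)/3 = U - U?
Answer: -1091/10 ≈ -109.10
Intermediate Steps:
H(U) = 0 (H(U) = -3*(U - U) = -3*0 = 0)
c(D) = -D/20 (c(D) = D*(⅕) + D*(-¼) = D/5 - D/4 = -D/20)
m(b) = -103 - b/20 (m(b) = (-67 - 36) - b/20 = -103 - b/20)
m(122) + H(88) = (-103 - 1/20*122) + 0 = (-103 - 61/10) + 0 = -1091/10 + 0 = -1091/10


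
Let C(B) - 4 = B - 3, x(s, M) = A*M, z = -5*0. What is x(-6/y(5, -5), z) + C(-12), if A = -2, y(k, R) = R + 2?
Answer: -11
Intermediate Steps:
y(k, R) = 2 + R
z = 0
x(s, M) = -2*M
C(B) = 1 + B (C(B) = 4 + (B - 3) = 4 + (-3 + B) = 1 + B)
x(-6/y(5, -5), z) + C(-12) = -2*0 + (1 - 12) = 0 - 11 = -11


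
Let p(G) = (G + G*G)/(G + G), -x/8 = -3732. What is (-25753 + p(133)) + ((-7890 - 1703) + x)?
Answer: -5423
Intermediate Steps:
x = 29856 (x = -8*(-3732) = 29856)
p(G) = (G + G²)/(2*G) (p(G) = (G + G²)/((2*G)) = (G + G²)*(1/(2*G)) = (G + G²)/(2*G))
(-25753 + p(133)) + ((-7890 - 1703) + x) = (-25753 + (½ + (½)*133)) + ((-7890 - 1703) + 29856) = (-25753 + (½ + 133/2)) + (-9593 + 29856) = (-25753 + 67) + 20263 = -25686 + 20263 = -5423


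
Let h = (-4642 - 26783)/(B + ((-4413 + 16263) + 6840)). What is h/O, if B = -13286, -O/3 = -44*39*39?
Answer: -10475/361657296 ≈ -2.8964e-5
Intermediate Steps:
O = 200772 (O = -3*(-44*39)*39 = -(-5148)*39 = -3*(-66924) = 200772)
h = -31425/5404 (h = (-4642 - 26783)/(-13286 + ((-4413 + 16263) + 6840)) = -31425/(-13286 + (11850 + 6840)) = -31425/(-13286 + 18690) = -31425/5404 ≈ -5.8151)
h/O = -31425/5404/200772 = -31425/5404*1/200772 = -10475/361657296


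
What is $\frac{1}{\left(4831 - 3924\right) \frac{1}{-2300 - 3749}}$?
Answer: $- \frac{6049}{907} \approx -6.6692$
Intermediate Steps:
$\frac{1}{\left(4831 - 3924\right) \frac{1}{-2300 - 3749}} = \frac{1}{907 \frac{1}{-6049}} = \frac{1}{907 \left(- \frac{1}{6049}\right)} = \frac{1}{- \frac{907}{6049}} = - \frac{6049}{907}$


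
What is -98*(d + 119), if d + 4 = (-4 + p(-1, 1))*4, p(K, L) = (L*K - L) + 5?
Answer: -10878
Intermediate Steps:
p(K, L) = 5 - L + K*L (p(K, L) = (K*L - L) + 5 = (-L + K*L) + 5 = 5 - L + K*L)
d = -8 (d = -4 + (-4 + (5 - 1*1 - 1*1))*4 = -4 + (-4 + (5 - 1 - 1))*4 = -4 + (-4 + 3)*4 = -4 - 1*4 = -4 - 4 = -8)
-98*(d + 119) = -98*(-8 + 119) = -98*111 = -10878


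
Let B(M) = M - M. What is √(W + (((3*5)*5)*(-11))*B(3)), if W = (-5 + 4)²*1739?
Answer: √1739 ≈ 41.701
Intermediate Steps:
B(M) = 0
W = 1739 (W = (-1)²*1739 = 1*1739 = 1739)
√(W + (((3*5)*5)*(-11))*B(3)) = √(1739 + (((3*5)*5)*(-11))*0) = √(1739 + ((15*5)*(-11))*0) = √(1739 + (75*(-11))*0) = √(1739 - 825*0) = √(1739 + 0) = √1739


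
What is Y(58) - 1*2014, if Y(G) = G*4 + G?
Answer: -1724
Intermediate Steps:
Y(G) = 5*G (Y(G) = 4*G + G = 5*G)
Y(58) - 1*2014 = 5*58 - 1*2014 = 290 - 2014 = -1724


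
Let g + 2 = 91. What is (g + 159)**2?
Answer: 61504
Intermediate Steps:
g = 89 (g = -2 + 91 = 89)
(g + 159)**2 = (89 + 159)**2 = 248**2 = 61504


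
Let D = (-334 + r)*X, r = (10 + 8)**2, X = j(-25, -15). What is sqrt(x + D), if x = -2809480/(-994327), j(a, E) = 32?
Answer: 2*I*sqrt(78396509179330)/994327 ≈ 17.809*I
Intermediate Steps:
X = 32
r = 324 (r = 18**2 = 324)
x = 2809480/994327 (x = -2809480*(-1/994327) = 2809480/994327 ≈ 2.8255)
D = -320 (D = (-334 + 324)*32 = -10*32 = -320)
sqrt(x + D) = sqrt(2809480/994327 - 320) = sqrt(-315375160/994327) = 2*I*sqrt(78396509179330)/994327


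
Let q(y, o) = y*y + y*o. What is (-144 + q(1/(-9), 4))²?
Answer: 136866601/6561 ≈ 20861.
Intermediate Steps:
q(y, o) = y² + o*y
(-144 + q(1/(-9), 4))² = (-144 + (4 + 1/(-9))/(-9))² = (-144 - (4 - ⅑)/9)² = (-144 - ⅑*35/9)² = (-144 - 35/81)² = (-11699/81)² = 136866601/6561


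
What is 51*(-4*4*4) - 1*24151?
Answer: -27415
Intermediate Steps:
51*(-4*4*4) - 1*24151 = 51*(-16*4) - 24151 = 51*(-64) - 24151 = -3264 - 24151 = -27415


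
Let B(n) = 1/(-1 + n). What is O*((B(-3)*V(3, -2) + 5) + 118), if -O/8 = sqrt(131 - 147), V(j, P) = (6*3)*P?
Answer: -4224*I ≈ -4224.0*I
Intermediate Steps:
V(j, P) = 18*P
O = -32*I (O = -8*sqrt(131 - 147) = -32*I ≈ -32.0*I)
O*((B(-3)*V(3, -2) + 5) + 118) = (-32*I)*(((18*(-2))/(-1 - 3) + 5) + 118) = (-32*I)*((-36/(-4) + 5) + 118) = (-32*I)*((-1/4*(-36) + 5) + 118) = (-32*I)*((9 + 5) + 118) = (-32*I)*(14 + 118) = -32*I*132 = -4224*I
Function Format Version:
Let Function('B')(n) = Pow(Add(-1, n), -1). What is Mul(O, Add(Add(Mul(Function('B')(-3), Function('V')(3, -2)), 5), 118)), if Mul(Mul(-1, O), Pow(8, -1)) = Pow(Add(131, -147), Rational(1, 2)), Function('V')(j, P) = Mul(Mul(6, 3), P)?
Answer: Mul(-4224, I) ≈ Mul(-4224.0, I)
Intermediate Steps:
Function('V')(j, P) = Mul(18, P)
O = Mul(-32, I) (O = Mul(-8, Pow(Add(131, -147), Rational(1, 2))) = Mul(-8, Pow(-16, Rational(1, 2))) = Mul(-8, Mul(4, I)) = Mul(-32, I) ≈ Mul(-32.000, I))
Mul(O, Add(Add(Mul(Function('B')(-3), Function('V')(3, -2)), 5), 118)) = Mul(Mul(-32, I), Add(Add(Mul(Pow(Add(-1, -3), -1), Mul(18, -2)), 5), 118)) = Mul(Mul(-32, I), Add(Add(Mul(Pow(-4, -1), -36), 5), 118)) = Mul(Mul(-32, I), Add(Add(Mul(Rational(-1, 4), -36), 5), 118)) = Mul(Mul(-32, I), Add(Add(9, 5), 118)) = Mul(Mul(-32, I), Add(14, 118)) = Mul(Mul(-32, I), 132) = Mul(-4224, I)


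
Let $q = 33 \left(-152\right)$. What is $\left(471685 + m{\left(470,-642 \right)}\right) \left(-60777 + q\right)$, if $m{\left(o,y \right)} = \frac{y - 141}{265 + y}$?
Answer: $-31033707852$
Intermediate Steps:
$q = -5016$
$m{\left(o,y \right)} = \frac{-141 + y}{265 + y}$
$\left(471685 + m{\left(470,-642 \right)}\right) \left(-60777 + q\right) = \left(471685 + \frac{-141 - 642}{265 - 642}\right) \left(-60777 - 5016\right) = \left(471685 + \frac{1}{-377} \left(-783\right)\right) \left(-65793\right) = \left(471685 - - \frac{27}{13}\right) \left(-65793\right) = \left(471685 + \frac{27}{13}\right) \left(-65793\right) = \frac{6131932}{13} \left(-65793\right) = -31033707852$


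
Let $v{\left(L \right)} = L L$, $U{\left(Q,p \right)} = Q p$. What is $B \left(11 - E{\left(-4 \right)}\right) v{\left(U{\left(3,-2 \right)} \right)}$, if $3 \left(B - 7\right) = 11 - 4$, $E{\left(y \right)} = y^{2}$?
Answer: $-1680$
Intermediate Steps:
$v{\left(L \right)} = L^{2}$
$B = \frac{28}{3}$ ($B = 7 + \frac{11 - 4}{3} = 7 + \frac{1}{3} \cdot 7 = 7 + \frac{7}{3} = \frac{28}{3} \approx 9.3333$)
$B \left(11 - E{\left(-4 \right)}\right) v{\left(U{\left(3,-2 \right)} \right)} = \frac{28 \left(11 - \left(-4\right)^{2}\right)}{3} \left(3 \left(-2\right)\right)^{2} = \frac{28 \left(11 - 16\right)}{3} \left(-6\right)^{2} = \frac{28 \left(11 - 16\right)}{3} \cdot 36 = \frac{28}{3} \left(-5\right) 36 = \left(- \frac{140}{3}\right) 36 = -1680$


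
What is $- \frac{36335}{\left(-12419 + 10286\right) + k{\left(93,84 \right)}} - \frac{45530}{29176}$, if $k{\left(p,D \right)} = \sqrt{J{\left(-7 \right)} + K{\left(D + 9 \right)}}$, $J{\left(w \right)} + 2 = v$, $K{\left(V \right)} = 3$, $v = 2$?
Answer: $\frac{171172278425}{11061803228} + \frac{36335 \sqrt{3}}{4549686} \approx 15.488$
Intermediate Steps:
$J{\left(w \right)} = 0$ ($J{\left(w \right)} = -2 + 2 = 0$)
$k{\left(p,D \right)} = \sqrt{3}$ ($k{\left(p,D \right)} = \sqrt{0 + 3} = \sqrt{3}$)
$- \frac{36335}{\left(-12419 + 10286\right) + k{\left(93,84 \right)}} - \frac{45530}{29176} = - \frac{36335}{\left(-12419 + 10286\right) + \sqrt{3}} - \frac{45530}{29176} = - \frac{36335}{-2133 + \sqrt{3}} - \frac{22765}{14588} = - \frac{22765}{14588} - \frac{36335}{-2133 + \sqrt{3}}$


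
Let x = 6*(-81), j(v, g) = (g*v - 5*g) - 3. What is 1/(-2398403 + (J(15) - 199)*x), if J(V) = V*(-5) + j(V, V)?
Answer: -1/2336681 ≈ -4.2796e-7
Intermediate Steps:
j(v, g) = -3 - 5*g + g*v (j(v, g) = (-5*g + g*v) - 3 = -3 - 5*g + g*v)
J(V) = -3 + V**2 - 10*V (J(V) = V*(-5) + (-3 - 5*V + V*V) = -5*V + (-3 - 5*V + V**2) = -5*V + (-3 + V**2 - 5*V) = -3 + V**2 - 10*V)
x = -486
1/(-2398403 + (J(15) - 199)*x) = 1/(-2398403 + ((-3 + 15**2 - 10*15) - 199)*(-486)) = 1/(-2398403 + ((-3 + 225 - 150) - 199)*(-486)) = 1/(-2398403 + (72 - 199)*(-486)) = 1/(-2398403 - 127*(-486)) = 1/(-2398403 + 61722) = 1/(-2336681) = -1/2336681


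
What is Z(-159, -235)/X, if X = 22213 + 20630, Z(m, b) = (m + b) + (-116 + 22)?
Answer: -488/42843 ≈ -0.011390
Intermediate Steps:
Z(m, b) = -94 + b + m (Z(m, b) = (b + m) - 94 = -94 + b + m)
X = 42843
Z(-159, -235)/X = (-94 - 235 - 159)/42843 = -488*1/42843 = -488/42843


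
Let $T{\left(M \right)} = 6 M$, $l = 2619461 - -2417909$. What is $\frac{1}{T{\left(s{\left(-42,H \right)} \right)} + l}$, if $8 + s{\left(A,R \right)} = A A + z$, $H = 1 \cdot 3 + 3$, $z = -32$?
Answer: $\frac{1}{5047714} \approx 1.9811 \cdot 10^{-7}$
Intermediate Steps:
$H = 6$ ($H = 3 + 3 = 6$)
$s{\left(A,R \right)} = -40 + A^{2}$ ($s{\left(A,R \right)} = -8 + \left(A A - 32\right) = -8 + \left(A^{2} - 32\right) = -8 + \left(-32 + A^{2}\right) = -40 + A^{2}$)
$l = 5037370$ ($l = 2619461 + 2417909 = 5037370$)
$\frac{1}{T{\left(s{\left(-42,H \right)} \right)} + l} = \frac{1}{6 \left(-40 + \left(-42\right)^{2}\right) + 5037370} = \frac{1}{6 \left(-40 + 1764\right) + 5037370} = \frac{1}{6 \cdot 1724 + 5037370} = \frac{1}{10344 + 5037370} = \frac{1}{5047714}$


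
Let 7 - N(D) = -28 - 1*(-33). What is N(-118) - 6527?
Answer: -6525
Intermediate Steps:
N(D) = 2 (N(D) = 7 - (-28 - 1*(-33)) = 7 - (-28 + 33) = 7 - 1*5 = 7 - 5 = 2)
N(-118) - 6527 = 2 - 6527 = -6525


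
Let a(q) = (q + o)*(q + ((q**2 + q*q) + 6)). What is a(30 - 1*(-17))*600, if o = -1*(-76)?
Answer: 329959800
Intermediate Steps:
o = 76
a(q) = (76 + q)*(6 + q + 2*q**2) (a(q) = (q + 76)*(q + ((q**2 + q*q) + 6)) = (76 + q)*(q + ((q**2 + q**2) + 6)) = (76 + q)*(q + (2*q**2 + 6)) = (76 + q)*(q + (6 + 2*q**2)) = (76 + q)*(6 + q + 2*q**2))
a(30 - 1*(-17))*600 = (456 + 2*(30 - 1*(-17))**3 + 82*(30 - 1*(-17)) + 153*(30 - 1*(-17))**2)*600 = (456 + 2*(30 + 17)**3 + 82*(30 + 17) + 153*(30 + 17)**2)*600 = (456 + 2*47**3 + 82*47 + 153*47**2)*600 = (456 + 2*103823 + 3854 + 153*2209)*600 = (456 + 207646 + 3854 + 337977)*600 = 549933*600 = 329959800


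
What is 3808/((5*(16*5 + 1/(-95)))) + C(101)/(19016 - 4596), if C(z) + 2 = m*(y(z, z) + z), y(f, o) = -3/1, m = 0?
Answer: 30685313/3222870 ≈ 9.5211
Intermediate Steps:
y(f, o) = -3 (y(f, o) = -3*1 = -3)
C(z) = -2 (C(z) = -2 + 0*(-3 + z) = -2 + 0 = -2)
3808/((5*(16*5 + 1/(-95)))) + C(101)/(19016 - 4596) = 3808/((5*(16*5 + 1/(-95)))) - 2/(19016 - 4596) = 3808/((5*(80 - 1/95))) - 2/14420 = 3808/((5*(7599/95))) - 2*1/14420 = 3808/(7599/19) - 1/7210 = 3808*(19/7599) - 1/7210 = 4256/447 - 1/7210 = 30685313/3222870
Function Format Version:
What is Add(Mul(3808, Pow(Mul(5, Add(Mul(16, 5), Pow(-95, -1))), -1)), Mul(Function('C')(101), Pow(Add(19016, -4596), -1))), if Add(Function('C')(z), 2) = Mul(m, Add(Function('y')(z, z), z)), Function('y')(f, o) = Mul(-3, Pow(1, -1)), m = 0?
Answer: Rational(30685313, 3222870) ≈ 9.5211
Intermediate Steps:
Function('y')(f, o) = -3 (Function('y')(f, o) = Mul(-3, 1) = -3)
Function('C')(z) = -2 (Function('C')(z) = Add(-2, Mul(0, Add(-3, z))) = Add(-2, 0) = -2)
Add(Mul(3808, Pow(Mul(5, Add(Mul(16, 5), Pow(-95, -1))), -1)), Mul(Function('C')(101), Pow(Add(19016, -4596), -1))) = Add(Mul(3808, Pow(Mul(5, Add(Mul(16, 5), Pow(-95, -1))), -1)), Mul(-2, Pow(Add(19016, -4596), -1))) = Add(Mul(3808, Pow(Mul(5, Add(80, Rational(-1, 95))), -1)), Mul(-2, Pow(14420, -1))) = Add(Mul(3808, Pow(Mul(5, Rational(7599, 95)), -1)), Mul(-2, Rational(1, 14420))) = Add(Mul(3808, Pow(Rational(7599, 19), -1)), Rational(-1, 7210)) = Add(Mul(3808, Rational(19, 7599)), Rational(-1, 7210)) = Add(Rational(4256, 447), Rational(-1, 7210)) = Rational(30685313, 3222870)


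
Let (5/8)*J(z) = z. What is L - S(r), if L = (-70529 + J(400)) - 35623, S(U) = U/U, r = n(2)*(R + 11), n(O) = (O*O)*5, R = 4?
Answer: -105513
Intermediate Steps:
n(O) = 5*O² (n(O) = O²*5 = 5*O²)
J(z) = 8*z/5
r = 300 (r = (5*2²)*(4 + 11) = (5*4)*15 = 20*15 = 300)
S(U) = 1
L = -105512 (L = (-70529 + (8/5)*400) - 35623 = (-70529 + 640) - 35623 = -69889 - 35623 = -105512)
L - S(r) = -105512 - 1*1 = -105512 - 1 = -105513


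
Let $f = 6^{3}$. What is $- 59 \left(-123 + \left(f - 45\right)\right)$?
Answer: $-2832$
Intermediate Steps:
$f = 216$
$- 59 \left(-123 + \left(f - 45\right)\right) = - 59 \left(-123 + \left(216 - 45\right)\right) = - 59 \left(-123 + 171\right) = \left(-59\right) 48 = -2832$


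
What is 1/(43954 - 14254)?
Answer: 1/29700 ≈ 3.3670e-5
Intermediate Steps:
1/(43954 - 14254) = 1/29700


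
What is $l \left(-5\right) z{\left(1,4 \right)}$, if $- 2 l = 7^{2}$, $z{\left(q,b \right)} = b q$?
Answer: $490$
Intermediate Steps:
$l = - \frac{49}{2}$ ($l = - \frac{7^{2}}{2} = \left(- \frac{1}{2}\right) 49 = - \frac{49}{2} \approx -24.5$)
$l \left(-5\right) z{\left(1,4 \right)} = \left(- \frac{49}{2}\right) \left(-5\right) 4 \cdot 1 = \frac{245}{2} \cdot 4 = 490$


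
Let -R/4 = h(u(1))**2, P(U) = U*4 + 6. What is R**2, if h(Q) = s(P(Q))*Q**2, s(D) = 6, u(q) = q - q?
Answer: 0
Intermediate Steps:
u(q) = 0
P(U) = 6 + 4*U (P(U) = 4*U + 6 = 6 + 4*U)
h(Q) = 6*Q**2
R = 0 (R = -4*(6*0**2)**2 = -4*(6*0)**2 = -4*0**2 = -4*0 = 0)
R**2 = 0**2 = 0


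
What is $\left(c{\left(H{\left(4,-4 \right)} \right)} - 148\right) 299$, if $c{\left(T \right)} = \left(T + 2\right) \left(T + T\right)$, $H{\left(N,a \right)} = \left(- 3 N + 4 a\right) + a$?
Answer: $529828$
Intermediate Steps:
$H{\left(N,a \right)} = - 3 N + 5 a$
$c{\left(T \right)} = 2 T \left(2 + T\right)$ ($c{\left(T \right)} = \left(2 + T\right) 2 T = 2 T \left(2 + T\right)$)
$\left(c{\left(H{\left(4,-4 \right)} \right)} - 148\right) 299 = \left(2 \left(\left(-3\right) 4 + 5 \left(-4\right)\right) \left(2 + \left(\left(-3\right) 4 + 5 \left(-4\right)\right)\right) - 148\right) 299 = \left(2 \left(-12 - 20\right) \left(2 - 32\right) - 148\right) 299 = \left(2 \left(-32\right) \left(2 - 32\right) - 148\right) 299 = \left(2 \left(-32\right) \left(-30\right) - 148\right) 299 = \left(1920 - 148\right) 299 = 1772 \cdot 299 = 529828$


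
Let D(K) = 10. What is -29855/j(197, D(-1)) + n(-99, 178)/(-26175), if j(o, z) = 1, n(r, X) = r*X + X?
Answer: -781437181/26175 ≈ -29854.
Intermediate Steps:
n(r, X) = X + X*r (n(r, X) = X*r + X = X + X*r)
-29855/j(197, D(-1)) + n(-99, 178)/(-26175) = -29855/1 + (178*(1 - 99))/(-26175) = -29855*1 + (178*(-98))*(-1/26175) = -29855 - 17444*(-1/26175) = -29855 + 17444/26175 = -781437181/26175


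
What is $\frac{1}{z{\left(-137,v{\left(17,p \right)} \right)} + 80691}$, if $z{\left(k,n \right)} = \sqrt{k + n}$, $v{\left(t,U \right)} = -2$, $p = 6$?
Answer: $\frac{80691}{6511037620} - \frac{i \sqrt{139}}{6511037620} \approx 1.2393 \cdot 10^{-5} - 1.8107 \cdot 10^{-9} i$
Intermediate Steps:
$\frac{1}{z{\left(-137,v{\left(17,p \right)} \right)} + 80691} = \frac{1}{\sqrt{-137 - 2} + 80691} = \frac{1}{\sqrt{-139} + 80691} = \frac{1}{i \sqrt{139} + 80691} = \frac{1}{80691 + i \sqrt{139}}$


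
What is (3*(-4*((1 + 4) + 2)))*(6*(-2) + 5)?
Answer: 588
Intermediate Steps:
(3*(-4*((1 + 4) + 2)))*(6*(-2) + 5) = (3*(-4*(5 + 2)))*(-12 + 5) = (3*(-4*7))*(-7) = (3*(-28))*(-7) = -84*(-7) = 588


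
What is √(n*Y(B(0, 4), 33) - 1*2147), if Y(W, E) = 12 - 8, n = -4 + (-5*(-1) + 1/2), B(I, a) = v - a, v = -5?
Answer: I*√2141 ≈ 46.271*I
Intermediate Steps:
B(I, a) = -5 - a
n = 3/2 (n = -4 + (5 + ½) = -4 + 11/2 = 3/2 ≈ 1.5000)
Y(W, E) = 4
√(n*Y(B(0, 4), 33) - 1*2147) = √((3/2)*4 - 1*2147) = √(6 - 2147) = √(-2141) = I*√2141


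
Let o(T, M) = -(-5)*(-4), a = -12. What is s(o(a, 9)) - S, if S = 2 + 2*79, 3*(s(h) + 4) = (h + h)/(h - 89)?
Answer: -53588/327 ≈ -163.88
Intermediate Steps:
o(T, M) = -20 (o(T, M) = -5*4 = -20)
s(h) = -4 + 2*h/(3*(-89 + h)) (s(h) = -4 + ((h + h)/(h - 89))/3 = -4 + ((2*h)/(-89 + h))/3 = -4 + (2*h/(-89 + h))/3 = -4 + 2*h/(3*(-89 + h)))
S = 160 (S = 2 + 158 = 160)
s(o(a, 9)) - S = 2*(534 - 5*(-20))/(3*(-89 - 20)) - 1*160 = (2/3)*(534 + 100)/(-109) - 160 = (2/3)*(-1/109)*634 - 160 = -1268/327 - 160 = -53588/327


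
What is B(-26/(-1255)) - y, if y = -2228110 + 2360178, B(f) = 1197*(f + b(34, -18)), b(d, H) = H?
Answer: -192754448/1255 ≈ -1.5359e+5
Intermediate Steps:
B(f) = -21546 + 1197*f (B(f) = 1197*(f - 18) = 1197*(-18 + f) = -21546 + 1197*f)
y = 132068
B(-26/(-1255)) - y = (-21546 + 1197*(-26/(-1255))) - 1*132068 = (-21546 + 1197*(-26*(-1/1255))) - 132068 = (-21546 + 1197*(26/1255)) - 132068 = (-21546 + 31122/1255) - 132068 = -27009108/1255 - 132068 = -192754448/1255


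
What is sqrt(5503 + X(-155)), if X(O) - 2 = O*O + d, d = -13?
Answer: sqrt(29517) ≈ 171.81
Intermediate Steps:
X(O) = -11 + O**2 (X(O) = 2 + (O*O - 13) = 2 + (O**2 - 13) = 2 + (-13 + O**2) = -11 + O**2)
sqrt(5503 + X(-155)) = sqrt(5503 + (-11 + (-155)**2)) = sqrt(5503 + (-11 + 24025)) = sqrt(5503 + 24014) = sqrt(29517)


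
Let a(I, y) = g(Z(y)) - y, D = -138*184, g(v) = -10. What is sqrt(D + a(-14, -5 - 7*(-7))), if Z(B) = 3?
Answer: I*sqrt(25446) ≈ 159.52*I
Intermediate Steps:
D = -25392
a(I, y) = -10 - y
sqrt(D + a(-14, -5 - 7*(-7))) = sqrt(-25392 + (-10 - (-5 - 7*(-7)))) = sqrt(-25392 + (-10 - (-5 + 49))) = sqrt(-25392 + (-10 - 1*44)) = sqrt(-25392 + (-10 - 44)) = sqrt(-25392 - 54) = sqrt(-25446) = I*sqrt(25446)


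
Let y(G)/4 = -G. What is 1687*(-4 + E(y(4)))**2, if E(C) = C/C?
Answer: 15183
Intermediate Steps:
y(G) = -4*G (y(G) = 4*(-G) = -4*G)
E(C) = 1
1687*(-4 + E(y(4)))**2 = 1687*(-4 + 1)**2 = 1687*(-3)**2 = 1687*9 = 15183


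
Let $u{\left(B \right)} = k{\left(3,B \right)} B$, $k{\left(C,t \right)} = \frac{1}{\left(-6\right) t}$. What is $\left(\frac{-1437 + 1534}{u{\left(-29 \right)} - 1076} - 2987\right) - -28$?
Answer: $- \frac{19106845}{6457} \approx -2959.1$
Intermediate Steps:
$k{\left(C,t \right)} = - \frac{1}{6 t}$
$u{\left(B \right)} = - \frac{1}{6}$ ($u{\left(B \right)} = - \frac{1}{6 B} B = - \frac{1}{6}$)
$\left(\frac{-1437 + 1534}{u{\left(-29 \right)} - 1076} - 2987\right) - -28 = \left(\frac{-1437 + 1534}{- \frac{1}{6} - 1076} - 2987\right) - -28 = \left(\frac{97}{- \frac{6457}{6}} - 2987\right) + 28 = \left(97 \left(- \frac{6}{6457}\right) - 2987\right) + 28 = \left(- \frac{582}{6457} - 2987\right) + 28 = - \frac{19287641}{6457} + 28 = - \frac{19106845}{6457}$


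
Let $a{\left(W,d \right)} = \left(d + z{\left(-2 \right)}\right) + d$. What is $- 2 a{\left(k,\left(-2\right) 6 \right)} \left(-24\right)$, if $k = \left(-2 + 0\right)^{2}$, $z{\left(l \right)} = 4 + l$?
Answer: $-1056$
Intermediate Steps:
$k = 4$ ($k = \left(-2\right)^{2} = 4$)
$a{\left(W,d \right)} = 2 + 2 d$ ($a{\left(W,d \right)} = \left(d + \left(4 - 2\right)\right) + d = \left(d + 2\right) + d = \left(2 + d\right) + d = 2 + 2 d$)
$- 2 a{\left(k,\left(-2\right) 6 \right)} \left(-24\right) = - 2 \left(2 + 2 \left(\left(-2\right) 6\right)\right) \left(-24\right) = - 2 \left(2 + 2 \left(-12\right)\right) \left(-24\right) = - 2 \left(2 - 24\right) \left(-24\right) = \left(-2\right) \left(-22\right) \left(-24\right) = 44 \left(-24\right) = -1056$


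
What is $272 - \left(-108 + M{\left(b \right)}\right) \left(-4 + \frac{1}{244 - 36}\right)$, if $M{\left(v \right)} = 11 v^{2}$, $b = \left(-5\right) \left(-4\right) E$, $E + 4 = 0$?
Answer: $\frac{14617307}{52} \approx 2.811 \cdot 10^{5}$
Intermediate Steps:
$E = -4$ ($E = -4 + 0 = -4$)
$b = -80$ ($b = \left(-5\right) \left(-4\right) \left(-4\right) = 20 \left(-4\right) = -80$)
$272 - \left(-108 + M{\left(b \right)}\right) \left(-4 + \frac{1}{244 - 36}\right) = 272 - \left(-108 + 11 \left(-80\right)^{2}\right) \left(-4 + \frac{1}{244 - 36}\right) = 272 - \left(-108 + 11 \cdot 6400\right) \left(-4 + \frac{1}{208}\right) = 272 - \left(-108 + 70400\right) \left(-4 + \frac{1}{208}\right) = 272 - 70292 \left(- \frac{831}{208}\right) = 272 - - \frac{14603163}{52} = 272 + \frac{14603163}{52} = \frac{14617307}{52}$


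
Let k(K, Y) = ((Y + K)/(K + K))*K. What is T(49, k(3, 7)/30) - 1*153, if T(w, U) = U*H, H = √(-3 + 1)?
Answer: -153 + I*√2/6 ≈ -153.0 + 0.2357*I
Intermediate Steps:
H = I*√2 (H = √(-2) = I*√2 ≈ 1.4142*I)
k(K, Y) = K/2 + Y/2 (k(K, Y) = ((K + Y)/((2*K)))*K = ((K + Y)*(1/(2*K)))*K = ((K + Y)/(2*K))*K = K/2 + Y/2)
T(w, U) = I*U*√2 (T(w, U) = U*(I*√2) = I*U*√2)
T(49, k(3, 7)/30) - 1*153 = I*(((½)*3 + (½)*7)/30)*√2 - 1*153 = I*((3/2 + 7/2)*(1/30))*√2 - 153 = I*(5*(1/30))*√2 - 153 = I*(⅙)*√2 - 153 = I*√2/6 - 153 = -153 + I*√2/6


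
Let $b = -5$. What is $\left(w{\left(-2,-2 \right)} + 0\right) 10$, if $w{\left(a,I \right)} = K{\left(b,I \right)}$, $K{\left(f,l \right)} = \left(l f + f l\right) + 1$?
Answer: $210$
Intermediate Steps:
$K{\left(f,l \right)} = 1 + 2 f l$ ($K{\left(f,l \right)} = \left(f l + f l\right) + 1 = 2 f l + 1 = 1 + 2 f l$)
$w{\left(a,I \right)} = 1 - 10 I$ ($w{\left(a,I \right)} = 1 + 2 \left(-5\right) I = 1 - 10 I$)
$\left(w{\left(-2,-2 \right)} + 0\right) 10 = \left(\left(1 - -20\right) + 0\right) 10 = \left(\left(1 + 20\right) + 0\right) 10 = \left(21 + 0\right) 10 = 21 \cdot 10 = 210$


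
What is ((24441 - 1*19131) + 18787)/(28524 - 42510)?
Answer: -24097/13986 ≈ -1.7229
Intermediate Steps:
((24441 - 1*19131) + 18787)/(28524 - 42510) = ((24441 - 19131) + 18787)/(-13986) = (5310 + 18787)*(-1/13986) = 24097*(-1/13986) = -24097/13986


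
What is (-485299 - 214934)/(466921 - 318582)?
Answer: -700233/148339 ≈ -4.7205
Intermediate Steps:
(-485299 - 214934)/(466921 - 318582) = -700233/148339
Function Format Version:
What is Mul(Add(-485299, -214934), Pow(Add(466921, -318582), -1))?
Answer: Rational(-700233, 148339) ≈ -4.7205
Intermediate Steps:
Mul(Add(-485299, -214934), Pow(Add(466921, -318582), -1)) = Mul(-700233, Pow(148339, -1)) = Mul(-700233, Rational(1, 148339)) = Rational(-700233, 148339)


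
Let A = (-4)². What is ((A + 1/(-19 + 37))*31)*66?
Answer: 98549/3 ≈ 32850.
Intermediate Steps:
A = 16
((A + 1/(-19 + 37))*31)*66 = ((16 + 1/(-19 + 37))*31)*66 = ((16 + 1/18)*31)*66 = ((289/18)*31)*66 = (8959/18)*66 = 98549/3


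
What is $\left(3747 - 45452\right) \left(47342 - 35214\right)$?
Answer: $-505798240$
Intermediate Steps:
$\left(3747 - 45452\right) \left(47342 - 35214\right) = \left(-41705\right) 12128 = -505798240$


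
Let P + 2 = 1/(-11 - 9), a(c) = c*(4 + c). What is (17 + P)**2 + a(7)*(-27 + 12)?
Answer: -372599/400 ≈ -931.50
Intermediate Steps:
P = -41/20 (P = -2 + 1/(-11 - 9) = -2 + 1/(-20) = -2 - 1/20 = -41/20 ≈ -2.0500)
(17 + P)**2 + a(7)*(-27 + 12) = (17 - 41/20)**2 + (7*(4 + 7))*(-27 + 12) = (299/20)**2 + (7*11)*(-15) = 89401/400 + 77*(-15) = 89401/400 - 1155 = -372599/400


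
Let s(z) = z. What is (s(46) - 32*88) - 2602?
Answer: -5372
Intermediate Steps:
(s(46) - 32*88) - 2602 = (46 - 32*88) - 2602 = (46 - 1*2816) - 2602 = (46 - 2816) - 2602 = -2770 - 2602 = -5372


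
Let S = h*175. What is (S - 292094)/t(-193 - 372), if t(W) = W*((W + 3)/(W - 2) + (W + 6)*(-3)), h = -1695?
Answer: 333803673/537552865 ≈ 0.62097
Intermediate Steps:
S = -296625 (S = -1695*175 = -296625)
t(W) = W*(-18 - 3*W + (3 + W)/(-2 + W)) (t(W) = W*((3 + W)/(-2 + W) + (6 + W)*(-3)) = W*((3 + W)/(-2 + W) + (-18 - 3*W)) = W*(-18 - 3*W + (3 + W)/(-2 + W)))
(S - 292094)/t(-193 - 372) = (-296625 - 292094)/(((-193 - 372)*(39 - 11*(-193 - 372) - 3*(-193 - 372)²)/(-2 + (-193 - 372)))) = -588719*(-(-2 - 565)/(565*(39 - 11*(-565) - 3*(-565)²))) = -588719*567/(565*(39 + 6215 - 3*319225)) = -588719*567/(565*(39 + 6215 - 957675)) = -588719/((-565*(-1/567)*(-951421))) = -588719/(-537552865/567) = -588719*(-567/537552865) = 333803673/537552865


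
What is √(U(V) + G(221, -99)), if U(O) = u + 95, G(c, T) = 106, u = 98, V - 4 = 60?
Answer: √299 ≈ 17.292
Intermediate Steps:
V = 64 (V = 4 + 60 = 64)
U(O) = 193 (U(O) = 98 + 95 = 193)
√(U(V) + G(221, -99)) = √(193 + 106) = √299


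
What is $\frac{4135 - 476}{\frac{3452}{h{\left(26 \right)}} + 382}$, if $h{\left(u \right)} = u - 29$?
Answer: $- \frac{10977}{2306} \approx -4.7602$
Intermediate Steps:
$h{\left(u \right)} = -29 + u$
$\frac{4135 - 476}{\frac{3452}{h{\left(26 \right)}} + 382} = \frac{4135 - 476}{\frac{3452}{-29 + 26} + 382} = \frac{3659}{\frac{3452}{-3} + 382} = \frac{3659}{3452 \left(- \frac{1}{3}\right) + 382} = \frac{3659}{- \frac{3452}{3} + 382} = \frac{3659}{- \frac{2306}{3}} = 3659 \left(- \frac{3}{2306}\right) = - \frac{10977}{2306}$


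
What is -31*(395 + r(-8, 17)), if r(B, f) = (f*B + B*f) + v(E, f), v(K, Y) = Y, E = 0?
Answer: -4340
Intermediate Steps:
r(B, f) = f + 2*B*f (r(B, f) = (f*B + B*f) + f = (B*f + B*f) + f = 2*B*f + f = f + 2*B*f)
-31*(395 + r(-8, 17)) = -31*(395 + 17*(1 + 2*(-8))) = -31*(395 + 17*(1 - 16)) = -31*(395 + 17*(-15)) = -31*(395 - 255) = -31*140 = -4340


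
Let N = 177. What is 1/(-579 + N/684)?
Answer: -228/131953 ≈ -0.0017279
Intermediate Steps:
1/(-579 + N/684) = 1/(-579 + 177/684) = 1/(-579 + 177*(1/684)) = 1/(-579 + 59/228) = 1/(-131953/228) = -228/131953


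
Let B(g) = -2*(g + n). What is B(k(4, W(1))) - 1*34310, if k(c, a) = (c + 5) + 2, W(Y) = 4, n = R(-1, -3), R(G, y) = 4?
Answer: -34340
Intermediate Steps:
n = 4
k(c, a) = 7 + c (k(c, a) = (5 + c) + 2 = 7 + c)
B(g) = -8 - 2*g (B(g) = -2*(g + 4) = -2*(4 + g) = -8 - 2*g)
B(k(4, W(1))) - 1*34310 = (-8 - 2*(7 + 4)) - 1*34310 = (-8 - 2*11) - 34310 = (-8 - 22) - 34310 = -30 - 34310 = -34340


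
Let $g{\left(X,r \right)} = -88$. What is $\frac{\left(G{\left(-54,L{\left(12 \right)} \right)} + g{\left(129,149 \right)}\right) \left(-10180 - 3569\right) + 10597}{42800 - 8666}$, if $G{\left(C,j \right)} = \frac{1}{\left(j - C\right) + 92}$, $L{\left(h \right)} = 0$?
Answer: $\frac{178180565}{4983564} \approx 35.754$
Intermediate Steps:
$G{\left(C,j \right)} = \frac{1}{92 + j - C}$
$\frac{\left(G{\left(-54,L{\left(12 \right)} \right)} + g{\left(129,149 \right)}\right) \left(-10180 - 3569\right) + 10597}{42800 - 8666} = \frac{\left(\frac{1}{92 + 0 - -54} - 88\right) \left(-10180 - 3569\right) + 10597}{42800 - 8666} = \frac{\left(\frac{1}{92 + 0 + 54} - 88\right) \left(-13749\right) + 10597}{34134} = \left(\left(\frac{1}{146} - 88\right) \left(-13749\right) + 10597\right) \frac{1}{34134} = \left(\left(- \frac{12847}{146}\right) \left(-13749\right) + 10597\right) \frac{1}{34134} = \left(\frac{176633403}{146} + 10597\right) \frac{1}{34134} = \frac{178180565}{146} \cdot \frac{1}{34134} = \frac{178180565}{4983564}$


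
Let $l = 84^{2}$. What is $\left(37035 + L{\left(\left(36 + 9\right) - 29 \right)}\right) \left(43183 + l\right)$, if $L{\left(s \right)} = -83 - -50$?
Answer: $1858943478$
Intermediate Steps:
$L{\left(s \right)} = -33$ ($L{\left(s \right)} = -83 + 50 = -33$)
$l = 7056$
$\left(37035 + L{\left(\left(36 + 9\right) - 29 \right)}\right) \left(43183 + l\right) = \left(37035 - 33\right) \left(43183 + 7056\right) = 37002 \cdot 50239 = 1858943478$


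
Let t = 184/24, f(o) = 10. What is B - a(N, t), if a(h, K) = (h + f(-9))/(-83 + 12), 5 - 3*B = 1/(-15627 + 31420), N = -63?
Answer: 3095357/3363909 ≈ 0.92017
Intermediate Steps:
t = 23/3 (t = 184*(1/24) = 23/3 ≈ 7.6667)
B = 78964/47379 (B = 5/3 - 1/(3*(-15627 + 31420)) = 5/3 - ⅓/15793 = 5/3 - ⅓*1/15793 = 5/3 - 1/47379 = 78964/47379 ≈ 1.6666)
a(h, K) = -10/71 - h/71 (a(h, K) = (h + 10)/(-83 + 12) = (10 + h)/(-71) = (10 + h)*(-1/71) = -10/71 - h/71)
B - a(N, t) = 78964/47379 - (-10/71 - 1/71*(-63)) = 78964/47379 - (-10/71 + 63/71) = 78964/47379 - 1*53/71 = 78964/47379 - 53/71 = 3095357/3363909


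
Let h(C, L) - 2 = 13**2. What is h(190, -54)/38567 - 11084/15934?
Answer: -212375957/307263289 ≈ -0.69119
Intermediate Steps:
h(C, L) = 171 (h(C, L) = 2 + 13**2 = 2 + 169 = 171)
h(190, -54)/38567 - 11084/15934 = 171/38567 - 11084/15934 = 171*(1/38567) - 11084*1/15934 = 171/38567 - 5542/7967 = -212375957/307263289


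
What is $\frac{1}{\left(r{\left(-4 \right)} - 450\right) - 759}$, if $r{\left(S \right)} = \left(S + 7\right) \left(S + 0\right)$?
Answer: $- \frac{1}{1221} \approx -0.000819$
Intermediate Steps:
$r{\left(S \right)} = S \left(7 + S\right)$ ($r{\left(S \right)} = \left(7 + S\right) S = S \left(7 + S\right)$)
$\frac{1}{\left(r{\left(-4 \right)} - 450\right) - 759} = \frac{1}{\left(- 4 \left(7 - 4\right) - 450\right) - 759} = \frac{1}{\left(\left(-4\right) 3 - 450\right) - 759} = \frac{1}{\left(-12 - 450\right) - 759} = \frac{1}{-462 - 759} = \frac{1}{-1221} = - \frac{1}{1221}$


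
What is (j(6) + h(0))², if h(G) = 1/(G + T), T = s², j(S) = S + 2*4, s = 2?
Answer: 3249/16 ≈ 203.06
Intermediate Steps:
j(S) = 8 + S (j(S) = S + 8 = 8 + S)
T = 4 (T = 2² = 4)
h(G) = 1/(4 + G) (h(G) = 1/(G + 4) = 1/(4 + G))
(j(6) + h(0))² = ((8 + 6) + 1/(4 + 0))² = (14 + 1/4)² = (14 + ¼)² = (57/4)² = 3249/16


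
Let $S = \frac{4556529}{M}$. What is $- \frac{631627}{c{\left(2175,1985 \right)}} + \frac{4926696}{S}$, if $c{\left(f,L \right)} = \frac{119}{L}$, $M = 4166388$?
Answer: $- \frac{363358484448227}{60247439} \approx -6.0311 \cdot 10^{6}$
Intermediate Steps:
$S = \frac{506281}{462932}$ ($S = \frac{4556529}{4166388} = 4556529 \cdot \frac{1}{4166388} = \frac{506281}{462932} \approx 1.0936$)
$- \frac{631627}{c{\left(2175,1985 \right)}} + \frac{4926696}{S} = - \frac{631627}{119 \cdot \frac{1}{1985}} + \frac{4926696}{\frac{506281}{462932}} = - \frac{631627}{119 \cdot \frac{1}{1985}} + 4926696 \cdot \frac{462932}{506281} = - \frac{631627}{\frac{119}{1985}} + \frac{2280725232672}{506281} = \left(-631627\right) \frac{1985}{119} + \frac{2280725232672}{506281} = - \frac{1253779595}{119} + \frac{2280725232672}{506281} = - \frac{363358484448227}{60247439}$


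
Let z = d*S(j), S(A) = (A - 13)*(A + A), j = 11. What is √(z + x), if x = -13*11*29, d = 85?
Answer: I*√7887 ≈ 88.809*I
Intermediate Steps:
S(A) = 2*A*(-13 + A) (S(A) = (-13 + A)*(2*A) = 2*A*(-13 + A))
z = -3740 (z = 85*(2*11*(-13 + 11)) = 85*(2*11*(-2)) = 85*(-44) = -3740)
x = -4147 (x = -143*29 = -4147)
√(z + x) = √(-3740 - 4147) = √(-7887) = I*√7887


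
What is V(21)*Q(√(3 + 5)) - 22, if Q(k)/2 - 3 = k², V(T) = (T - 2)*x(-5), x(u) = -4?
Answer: -1694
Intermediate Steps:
V(T) = 8 - 4*T (V(T) = (T - 2)*(-4) = (-2 + T)*(-4) = 8 - 4*T)
Q(k) = 6 + 2*k²
V(21)*Q(√(3 + 5)) - 22 = (8 - 4*21)*(6 + 2*(√(3 + 5))²) - 22 = (8 - 84)*(6 + 2*(√8)²) - 22 = -76*(6 + 2*(2*√2)²) - 22 = -76*(6 + 2*8) - 22 = -76*(6 + 16) - 22 = -76*22 - 22 = -1672 - 22 = -1694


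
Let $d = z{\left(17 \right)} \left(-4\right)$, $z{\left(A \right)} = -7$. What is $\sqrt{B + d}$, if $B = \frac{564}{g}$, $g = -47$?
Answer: $4$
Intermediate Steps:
$B = -12$ ($B = \frac{564}{-47} = 564 \left(- \frac{1}{47}\right) = -12$)
$d = 28$ ($d = \left(-7\right) \left(-4\right) = 28$)
$\sqrt{B + d} = \sqrt{-12 + 28} = \sqrt{16} = 4$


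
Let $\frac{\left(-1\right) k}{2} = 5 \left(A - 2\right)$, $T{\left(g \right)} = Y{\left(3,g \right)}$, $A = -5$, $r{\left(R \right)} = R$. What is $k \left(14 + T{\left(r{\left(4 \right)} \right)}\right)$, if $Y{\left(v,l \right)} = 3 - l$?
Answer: $910$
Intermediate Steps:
$T{\left(g \right)} = 3 - g$
$k = 70$ ($k = - 2 \cdot 5 \left(-5 - 2\right) = - 2 \cdot 5 \left(-7\right) = \left(-2\right) \left(-35\right) = 70$)
$k \left(14 + T{\left(r{\left(4 \right)} \right)}\right) = 70 \left(14 + \left(3 - 4\right)\right) = 70 \left(14 - 1\right) = 70 \cdot 13 = 910$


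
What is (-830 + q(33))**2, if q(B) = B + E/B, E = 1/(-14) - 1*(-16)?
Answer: 135417376081/213444 ≈ 6.3444e+5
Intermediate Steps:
E = 223/14 (E = -1/14 + 16 = 223/14 ≈ 15.929)
q(B) = B + 223/(14*B)
(-830 + q(33))**2 = (-830 + (33 + (223/14)/33))**2 = (-830 + (33 + (223/14)*(1/33)))**2 = (-830 + (33 + 223/462))**2 = (-830 + 15469/462)**2 = (-367991/462)**2 = 135417376081/213444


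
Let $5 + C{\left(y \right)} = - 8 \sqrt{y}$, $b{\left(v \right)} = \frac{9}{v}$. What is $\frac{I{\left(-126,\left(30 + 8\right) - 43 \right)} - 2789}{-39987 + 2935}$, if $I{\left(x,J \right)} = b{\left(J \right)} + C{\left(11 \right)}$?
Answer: $\frac{13979}{185260} + \frac{2 \sqrt{11}}{9263} \approx 0.076172$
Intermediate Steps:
$C{\left(y \right)} = -5 - 8 \sqrt{y}$
$I{\left(x,J \right)} = -5 - 8 \sqrt{11} + \frac{9}{J}$ ($I{\left(x,J \right)} = \frac{9}{J} - \left(5 + 8 \sqrt{11}\right) = -5 - 8 \sqrt{11} + \frac{9}{J}$)
$\frac{I{\left(-126,\left(30 + 8\right) - 43 \right)} - 2789}{-39987 + 2935} = \frac{\left(-5 - 8 \sqrt{11} + \frac{9}{\left(30 + 8\right) - 43}\right) - 2789}{-39987 + 2935} = \frac{\left(-5 - 8 \sqrt{11} + \frac{9}{38 - 43}\right) - 2789}{-37052} = \left(\left(-5 - 8 \sqrt{11} + \frac{9}{-5}\right) - 2789\right) \left(- \frac{1}{37052}\right) = \left(\left(-5 - 8 \sqrt{11} + 9 \left(- \frac{1}{5}\right)\right) - 2789\right) \left(- \frac{1}{37052}\right) = \left(\left(-5 - 8 \sqrt{11} - \frac{9}{5}\right) - 2789\right) \left(- \frac{1}{37052}\right) = \left(\left(- \frac{34}{5} - 8 \sqrt{11}\right) - 2789\right) \left(- \frac{1}{37052}\right) = \left(- \frac{13979}{5} - 8 \sqrt{11}\right) \left(- \frac{1}{37052}\right) = \frac{13979}{185260} + \frac{2 \sqrt{11}}{9263}$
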